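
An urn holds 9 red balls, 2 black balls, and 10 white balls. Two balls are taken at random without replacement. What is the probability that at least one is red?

P(no red) = 12/21 × 11/20 = 132/420 = 11/35.
P(at least one) = 1 − 11/35 = 24/35.

24/35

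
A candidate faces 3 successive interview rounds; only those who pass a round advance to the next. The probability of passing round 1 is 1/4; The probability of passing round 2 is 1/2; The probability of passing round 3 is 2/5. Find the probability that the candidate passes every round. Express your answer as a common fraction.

The events are sequential, so multiply the conditional probabilities:
P = 1/4 × 1/2 × 2/5 = 2/40 = 1/20.

1/20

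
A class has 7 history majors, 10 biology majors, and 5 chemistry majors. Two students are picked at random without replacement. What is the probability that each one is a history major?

1/11

P(all history majors) = 7/22 × 6/21 = 42/462 = 1/11.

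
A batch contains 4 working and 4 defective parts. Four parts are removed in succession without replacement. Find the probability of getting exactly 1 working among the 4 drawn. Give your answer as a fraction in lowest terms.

One ordering (working drawn first) has probability 4/8 × 4/7 × 3/6 × 2/5 = 96/1680 = 2/35.
There are C(4,1) = 4 such orderings, each equally likely, so P = 4 × 2/35 = 8/35.

8/35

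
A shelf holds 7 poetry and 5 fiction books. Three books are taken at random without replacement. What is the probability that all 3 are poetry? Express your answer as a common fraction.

7/44

P(all poetry) = 7/12 × 6/11 × 5/10 = 210/1320 = 7/44.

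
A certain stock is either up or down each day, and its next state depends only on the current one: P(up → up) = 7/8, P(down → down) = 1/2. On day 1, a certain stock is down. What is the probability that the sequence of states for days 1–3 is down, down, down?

Day 1 is given. For each transition, use the conditional probability from the current state:
P(down | down) = 1/2; P(down | down) = 1/2.
P = 1/2 × 1/2 = 1/4.

1/4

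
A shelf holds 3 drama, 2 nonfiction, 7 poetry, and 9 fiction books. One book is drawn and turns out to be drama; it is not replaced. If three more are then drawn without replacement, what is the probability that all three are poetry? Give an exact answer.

After the first draw, 7 of the remaining 20 books are poetry.
P = 7/20 × 6/19 × 5/18 = 210/6840 = 7/228.

7/228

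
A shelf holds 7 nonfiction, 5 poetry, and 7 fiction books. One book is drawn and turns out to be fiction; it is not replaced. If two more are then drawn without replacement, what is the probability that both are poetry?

10/153

With the first book removed, 5 poetry remain out of 18.
P = 5/18 × 4/17 = 20/306 = 10/153.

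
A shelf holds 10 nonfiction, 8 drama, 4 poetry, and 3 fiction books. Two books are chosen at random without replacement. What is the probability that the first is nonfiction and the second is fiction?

1/20

Chain rule:
P = 10/25 × 3/24 = 30/600 = 1/20.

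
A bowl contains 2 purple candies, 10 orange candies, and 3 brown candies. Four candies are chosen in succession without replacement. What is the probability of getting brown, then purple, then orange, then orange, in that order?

3/182

Chain rule:
P = 3/15 × 2/14 × 10/13 × 9/12 = 540/32760 = 3/182.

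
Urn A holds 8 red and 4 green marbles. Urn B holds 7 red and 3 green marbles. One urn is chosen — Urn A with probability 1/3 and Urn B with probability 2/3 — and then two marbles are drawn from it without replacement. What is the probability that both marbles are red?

224/495

From Urn A: P(both red) = (8/12)(7/11) = 14/33.
From Urn B: P(both red) = (7/10)(6/9) = 7/15.
Total probability = (1/3)(14/33) + (2/3)(7/15) = 224/495.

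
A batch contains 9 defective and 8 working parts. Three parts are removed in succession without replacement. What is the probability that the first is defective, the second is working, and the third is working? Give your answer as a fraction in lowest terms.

21/170

Each draw changes the counts, so multiply the conditional probabilities along the sequence:
P = 9/17 × 8/16 × 7/15 = 504/4080 = 21/170.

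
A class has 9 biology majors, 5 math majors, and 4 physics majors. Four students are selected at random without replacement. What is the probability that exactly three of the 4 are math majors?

13/306

One ordering (math majors drawn first) has probability 5/18 × 4/17 × 3/16 × 13/15 = 780/73440 = 13/1224.
There are C(4,3) = 4 such orderings, each equally likely, so P = 4 × 13/1224 = 13/306.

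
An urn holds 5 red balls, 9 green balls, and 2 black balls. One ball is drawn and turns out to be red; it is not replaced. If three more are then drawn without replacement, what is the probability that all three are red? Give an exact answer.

With the first ball removed, 4 red remain out of 15.
P = 4/15 × 3/14 × 2/13 = 24/2730 = 4/455.

4/455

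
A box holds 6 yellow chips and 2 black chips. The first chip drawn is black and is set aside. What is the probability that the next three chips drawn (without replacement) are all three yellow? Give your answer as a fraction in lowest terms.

After the first draw, 6 of the remaining 7 chips are yellow.
P = 6/7 × 5/6 × 4/5 = 120/210 = 4/7.

4/7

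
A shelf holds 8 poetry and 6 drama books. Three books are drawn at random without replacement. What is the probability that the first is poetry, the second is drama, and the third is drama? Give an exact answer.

10/91

Each draw changes the counts, so multiply the conditional probabilities along the sequence:
P = 8/14 × 6/13 × 5/12 = 240/2184 = 10/91.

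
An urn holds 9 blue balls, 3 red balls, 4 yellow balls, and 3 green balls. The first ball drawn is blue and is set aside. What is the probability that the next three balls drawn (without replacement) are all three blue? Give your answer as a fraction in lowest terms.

With the first ball removed, 8 blue remain out of 18.
P = 8/18 × 7/17 × 6/16 = 336/4896 = 7/102.

7/102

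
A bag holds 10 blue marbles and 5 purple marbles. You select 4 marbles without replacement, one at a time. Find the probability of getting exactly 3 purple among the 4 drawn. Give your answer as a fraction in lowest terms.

One ordering (purple drawn first) has probability 5/15 × 4/14 × 3/13 × 10/12 = 600/32760 = 5/273.
There are C(4,3) = 4 such orderings, each equally likely, so P = 4 × 5/273 = 20/273.

20/273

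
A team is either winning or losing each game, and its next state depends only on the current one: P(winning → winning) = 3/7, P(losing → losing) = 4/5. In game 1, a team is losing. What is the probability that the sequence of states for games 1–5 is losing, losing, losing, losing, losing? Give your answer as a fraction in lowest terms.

256/625

Game 1 is given. For each transition, use the conditional probability from the current state:
P(losing | losing) = 4/5; P(losing | losing) = 4/5; P(losing | losing) = 4/5; P(losing | losing) = 4/5.
P = 4/5 × 4/5 × 4/5 × 4/5 = 256/625.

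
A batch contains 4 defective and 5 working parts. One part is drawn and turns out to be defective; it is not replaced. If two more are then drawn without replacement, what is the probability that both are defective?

With the first part removed, 3 defective remain out of 8.
P = 3/8 × 2/7 = 6/56 = 3/28.

3/28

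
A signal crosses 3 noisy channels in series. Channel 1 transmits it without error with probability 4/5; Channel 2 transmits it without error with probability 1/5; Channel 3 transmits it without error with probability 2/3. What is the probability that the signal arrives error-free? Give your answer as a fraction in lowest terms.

Multiplying along the chain,
P = 4/5 × 1/5 × 2/3 = 8/75.

8/75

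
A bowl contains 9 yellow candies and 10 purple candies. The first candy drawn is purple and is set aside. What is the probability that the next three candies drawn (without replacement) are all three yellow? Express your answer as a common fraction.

With the first candy removed, 9 yellow remain out of 18.
P = 9/18 × 8/17 × 7/16 = 504/4896 = 7/68.

7/68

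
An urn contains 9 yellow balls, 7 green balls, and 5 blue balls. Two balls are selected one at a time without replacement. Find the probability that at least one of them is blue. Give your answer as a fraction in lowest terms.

3/7

P(no blue) = 16/21 × 15/20 = 240/420 = 4/7.
P(at least one) = 1 − 4/7 = 3/7.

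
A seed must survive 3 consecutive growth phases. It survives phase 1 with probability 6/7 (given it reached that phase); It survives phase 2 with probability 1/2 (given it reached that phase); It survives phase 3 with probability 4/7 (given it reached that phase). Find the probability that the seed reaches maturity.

12/49

Each stage is reached only if all earlier stages succeed, so
P = 6/7 × 1/2 × 4/7 = 24/98 = 12/49.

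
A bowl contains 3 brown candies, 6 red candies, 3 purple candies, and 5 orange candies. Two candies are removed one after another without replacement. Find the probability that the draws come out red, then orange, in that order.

Chain rule:
P = 6/17 × 5/16 = 30/272 = 15/136.

15/136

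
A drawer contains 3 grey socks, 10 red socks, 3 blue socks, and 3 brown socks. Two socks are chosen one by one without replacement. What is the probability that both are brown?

1/57

P(all brown) = 3/19 × 2/18 = 6/342 = 1/57.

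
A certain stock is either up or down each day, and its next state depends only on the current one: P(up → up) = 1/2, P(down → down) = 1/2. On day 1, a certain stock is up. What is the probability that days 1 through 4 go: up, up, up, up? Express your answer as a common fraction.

Day 1 is given. For each transition, use the conditional probability from the current state:
P(up | up) = 1/2; P(up | up) = 1/2; P(up | up) = 1/2.
P = 1/2 × 1/2 × 1/2 = 1/8.

1/8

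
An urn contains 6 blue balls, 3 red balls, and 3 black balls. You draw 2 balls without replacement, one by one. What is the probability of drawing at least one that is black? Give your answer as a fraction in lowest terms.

P(no black) = 9/12 × 8/11 = 72/132 = 6/11.
P(at least one) = 1 − 6/11 = 5/11.

5/11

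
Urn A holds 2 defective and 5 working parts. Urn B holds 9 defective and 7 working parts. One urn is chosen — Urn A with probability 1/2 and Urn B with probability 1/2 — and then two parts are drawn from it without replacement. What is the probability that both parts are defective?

From Urn A: P(both defective) = (2/7)(1/6) = 1/21.
From Urn B: P(both defective) = (9/16)(8/15) = 3/10.
Total probability = (1/2)(1/21) + (1/2)(3/10) = 73/420.

73/420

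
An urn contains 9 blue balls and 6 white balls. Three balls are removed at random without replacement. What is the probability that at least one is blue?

87/91

P(no blue) = 6/15 × 5/14 × 4/13 = 120/2730 = 4/91.
P(at least one) = 1 − 4/91 = 87/91.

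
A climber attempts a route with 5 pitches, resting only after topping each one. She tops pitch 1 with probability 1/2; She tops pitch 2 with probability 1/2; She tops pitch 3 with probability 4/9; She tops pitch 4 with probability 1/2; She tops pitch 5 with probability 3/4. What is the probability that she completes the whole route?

1/24

Each stage is reached only if all earlier stages succeed, so
P = 1/2 × 1/2 × 4/9 × 1/2 × 3/4 = 12/288 = 1/24.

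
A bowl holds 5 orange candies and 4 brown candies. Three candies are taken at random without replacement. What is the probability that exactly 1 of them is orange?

5/14

One ordering (orange drawn first) has probability 5/9 × 4/8 × 3/7 = 60/504 = 5/42.
There are C(3,1) = 3 such orderings, each equally likely, so P = 3 × 5/42 = 5/14.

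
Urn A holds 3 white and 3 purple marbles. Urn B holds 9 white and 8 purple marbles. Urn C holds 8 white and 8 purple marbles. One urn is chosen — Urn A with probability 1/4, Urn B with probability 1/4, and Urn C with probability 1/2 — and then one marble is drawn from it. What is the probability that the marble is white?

From Urn A: P(white) = 3/6.
From Urn B: P(white) = 9/17.
From Urn C: P(white) = 8/16.
Total probability = (1/4)(3/6) + (1/4)(9/17) + (1/2)(8/16) = 69/136.

69/136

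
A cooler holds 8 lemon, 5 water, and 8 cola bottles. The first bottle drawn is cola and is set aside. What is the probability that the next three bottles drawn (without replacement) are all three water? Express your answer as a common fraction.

1/114

After the first draw, 5 of the remaining 20 bottles are water.
P = 5/20 × 4/19 × 3/18 = 60/6840 = 1/114.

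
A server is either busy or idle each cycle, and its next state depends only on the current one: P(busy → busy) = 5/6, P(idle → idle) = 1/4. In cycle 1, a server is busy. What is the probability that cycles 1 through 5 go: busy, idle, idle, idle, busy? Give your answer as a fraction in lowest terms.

1/128

Cycle 1 is given. For each transition, use the conditional probability from the current state:
P(idle | busy) = 1/6; P(idle | idle) = 1/4; P(idle | idle) = 1/4; P(busy | idle) = 3/4.
P = 1/6 × 1/4 × 1/4 × 3/4 = 3/384 = 1/128.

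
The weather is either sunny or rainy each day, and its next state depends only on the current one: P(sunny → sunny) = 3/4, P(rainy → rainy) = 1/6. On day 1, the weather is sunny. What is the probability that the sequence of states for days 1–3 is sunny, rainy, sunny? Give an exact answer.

Day 1 is given. For each transition, use the conditional probability from the current state:
P(rainy | sunny) = 1/4; P(sunny | rainy) = 5/6.
P = 1/4 × 5/6 = 5/24.

5/24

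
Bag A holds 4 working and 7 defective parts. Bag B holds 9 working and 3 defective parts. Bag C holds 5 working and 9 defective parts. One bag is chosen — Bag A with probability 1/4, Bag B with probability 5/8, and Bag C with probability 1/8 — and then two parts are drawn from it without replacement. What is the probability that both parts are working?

3823/10010

From Bag A: P(both working) = (4/11)(3/10) = 6/55.
From Bag B: P(both working) = (9/12)(8/11) = 6/11.
From Bag C: P(both working) = (5/14)(4/13) = 10/91.
Total probability = (1/4)(6/55) + (5/8)(6/11) + (1/8)(10/91) = 3823/10010.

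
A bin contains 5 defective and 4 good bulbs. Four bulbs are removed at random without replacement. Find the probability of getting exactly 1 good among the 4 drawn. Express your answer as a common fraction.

20/63

One ordering (good drawn first) has probability 4/9 × 5/8 × 4/7 × 3/6 = 240/3024 = 5/63.
There are C(4,1) = 4 such orderings, each equally likely, so P = 4 × 5/63 = 20/63.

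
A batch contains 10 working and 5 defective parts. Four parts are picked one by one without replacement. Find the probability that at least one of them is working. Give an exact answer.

P(no working) = 5/15 × 4/14 × 3/13 × 2/12 = 120/32760 = 1/273.
P(at least one) = 1 − 1/273 = 272/273.

272/273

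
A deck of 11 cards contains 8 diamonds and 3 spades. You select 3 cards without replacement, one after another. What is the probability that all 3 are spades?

P(all spades) = 3/11 × 2/10 × 1/9 = 6/990 = 1/165.

1/165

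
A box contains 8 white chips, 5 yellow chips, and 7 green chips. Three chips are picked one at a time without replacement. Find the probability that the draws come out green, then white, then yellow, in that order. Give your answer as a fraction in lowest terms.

Chain rule:
P = 7/20 × 8/19 × 5/18 = 280/6840 = 7/171.

7/171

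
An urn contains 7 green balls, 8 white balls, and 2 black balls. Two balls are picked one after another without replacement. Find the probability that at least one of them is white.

P(no white) = 9/17 × 8/16 = 72/272 = 9/34.
P(at least one) = 1 − 9/34 = 25/34.

25/34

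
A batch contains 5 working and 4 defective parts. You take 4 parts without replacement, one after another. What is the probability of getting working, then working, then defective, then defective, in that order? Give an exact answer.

5/63

Chain rule:
P = 5/9 × 4/8 × 4/7 × 3/6 = 240/3024 = 5/63.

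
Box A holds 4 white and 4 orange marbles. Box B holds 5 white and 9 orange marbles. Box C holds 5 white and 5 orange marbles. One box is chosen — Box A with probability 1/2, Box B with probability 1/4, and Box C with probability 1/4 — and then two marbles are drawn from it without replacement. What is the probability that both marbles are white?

From Box A: P(both white) = (4/8)(3/7) = 3/14.
From Box B: P(both white) = (5/14)(4/13) = 10/91.
From Box C: P(both white) = (5/10)(4/9) = 2/9.
Total probability = (1/2)(3/14) + (1/4)(10/91) + (1/4)(2/9) = 89/468.

89/468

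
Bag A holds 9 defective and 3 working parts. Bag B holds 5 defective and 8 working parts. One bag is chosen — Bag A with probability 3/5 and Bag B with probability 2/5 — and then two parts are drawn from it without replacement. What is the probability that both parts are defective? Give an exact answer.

From Bag A: P(both defective) = (9/12)(8/11) = 6/11.
From Bag B: P(both defective) = (5/13)(4/12) = 5/39.
Total probability = (3/5)(6/11) + (2/5)(5/39) = 812/2145.

812/2145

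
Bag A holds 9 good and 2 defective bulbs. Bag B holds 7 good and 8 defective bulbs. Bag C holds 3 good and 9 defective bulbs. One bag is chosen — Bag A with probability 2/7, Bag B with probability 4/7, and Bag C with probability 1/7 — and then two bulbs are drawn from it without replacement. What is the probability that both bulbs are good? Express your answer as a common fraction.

237/770

From Bag A: P(both good) = (9/11)(8/10) = 36/55.
From Bag B: P(both good) = (7/15)(6/14) = 1/5.
From Bag C: P(both good) = (3/12)(2/11) = 1/22.
Total probability = (2/7)(36/55) + (4/7)(1/5) + (1/7)(1/22) = 237/770.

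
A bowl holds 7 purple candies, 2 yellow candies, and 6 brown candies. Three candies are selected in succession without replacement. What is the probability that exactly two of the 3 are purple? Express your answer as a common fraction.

24/65

One ordering (purple drawn first) has probability 7/15 × 6/14 × 8/13 = 336/2730 = 8/65.
There are C(3,2) = 3 such orderings, each equally likely, so P = 3 × 8/65 = 24/65.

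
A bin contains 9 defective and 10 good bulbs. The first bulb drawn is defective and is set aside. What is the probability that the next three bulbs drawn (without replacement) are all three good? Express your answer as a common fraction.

5/34

With the first bulb removed, 10 good remain out of 18.
P = 10/18 × 9/17 × 8/16 = 720/4896 = 5/34.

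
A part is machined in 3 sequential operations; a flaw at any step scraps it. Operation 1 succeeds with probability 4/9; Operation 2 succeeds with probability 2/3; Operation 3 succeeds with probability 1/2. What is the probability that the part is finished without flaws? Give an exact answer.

4/27

Each stage is reached only if all earlier stages succeed, so
P = 4/9 × 2/3 × 1/2 = 8/54 = 4/27.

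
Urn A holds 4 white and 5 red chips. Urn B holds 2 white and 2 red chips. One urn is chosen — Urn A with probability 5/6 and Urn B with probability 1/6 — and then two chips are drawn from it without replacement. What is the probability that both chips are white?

From Urn A: P(both white) = (4/9)(3/8) = 1/6.
From Urn B: P(both white) = (2/4)(1/3) = 1/6.
Total probability = (5/6)(1/6) + (1/6)(1/6) = 1/6.

1/6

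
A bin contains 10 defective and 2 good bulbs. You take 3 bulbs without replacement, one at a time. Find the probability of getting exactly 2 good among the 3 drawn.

1/22

One ordering (good drawn first) has probability 2/12 × 1/11 × 10/10 = 20/1320 = 1/66.
There are C(3,2) = 3 such orderings, each equally likely, so P = 3 × 1/66 = 1/22.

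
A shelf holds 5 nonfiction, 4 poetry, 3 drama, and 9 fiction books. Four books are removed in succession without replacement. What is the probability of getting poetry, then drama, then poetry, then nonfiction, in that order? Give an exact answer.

1/798

Multiply the probability of each draw given the previous ones:
P = 4/21 × 3/20 × 3/19 × 5/18 = 180/143640 = 1/798.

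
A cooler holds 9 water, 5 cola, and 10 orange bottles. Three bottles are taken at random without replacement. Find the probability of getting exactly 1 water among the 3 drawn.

One ordering (water drawn first) has probability 9/24 × 15/23 × 14/22 = 1890/12144 = 315/2024.
There are C(3,1) = 3 such orderings, each equally likely, so P = 3 × 315/2024 = 945/2024.

945/2024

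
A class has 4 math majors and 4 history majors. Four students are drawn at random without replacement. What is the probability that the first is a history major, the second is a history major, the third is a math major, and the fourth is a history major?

2/35

Multiply the probability of each draw given the previous ones:
P = 4/8 × 3/7 × 4/6 × 2/5 = 96/1680 = 2/35.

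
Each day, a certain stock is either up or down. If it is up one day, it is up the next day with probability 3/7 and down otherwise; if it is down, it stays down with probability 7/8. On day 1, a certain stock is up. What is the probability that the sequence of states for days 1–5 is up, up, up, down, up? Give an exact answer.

9/686

Day 1 is given. For each transition, use the conditional probability from the current state:
P(up | up) = 3/7; P(up | up) = 3/7; P(down | up) = 4/7; P(up | down) = 1/8.
P = 3/7 × 3/7 × 4/7 × 1/8 = 36/2744 = 9/686.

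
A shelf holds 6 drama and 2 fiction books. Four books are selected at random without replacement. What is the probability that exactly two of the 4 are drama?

3/14

One ordering (drama drawn first) has probability 6/8 × 5/7 × 2/6 × 1/5 = 60/1680 = 1/28.
There are C(4,2) = 6 such orderings, each equally likely, so P = 6 × 1/28 = 3/14.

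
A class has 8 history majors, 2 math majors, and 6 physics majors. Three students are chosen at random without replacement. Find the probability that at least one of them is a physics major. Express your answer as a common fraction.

P(no physics majors) = 10/16 × 9/15 × 8/14 = 720/3360 = 3/14.
P(at least one) = 1 − 3/14 = 11/14.

11/14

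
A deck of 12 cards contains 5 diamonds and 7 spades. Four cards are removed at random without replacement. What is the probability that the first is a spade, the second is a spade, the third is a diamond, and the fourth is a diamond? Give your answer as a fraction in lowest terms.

Chain rule:
P = 7/12 × 6/11 × 5/10 × 4/9 = 840/11880 = 7/99.

7/99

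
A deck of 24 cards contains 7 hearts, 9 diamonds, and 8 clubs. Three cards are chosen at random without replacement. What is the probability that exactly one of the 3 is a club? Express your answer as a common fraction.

120/253

One ordering (a club drawn first) has probability 8/24 × 16/23 × 15/22 = 1920/12144 = 40/253.
There are C(3,1) = 3 such orderings, each equally likely, so P = 3 × 40/253 = 120/253.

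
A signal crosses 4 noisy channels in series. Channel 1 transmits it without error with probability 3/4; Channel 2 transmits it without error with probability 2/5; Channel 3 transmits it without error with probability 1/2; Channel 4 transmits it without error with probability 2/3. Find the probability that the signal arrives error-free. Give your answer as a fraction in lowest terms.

Each stage is reached only if all earlier stages succeed, so
P = 3/4 × 2/5 × 1/2 × 2/3 = 12/120 = 1/10.

1/10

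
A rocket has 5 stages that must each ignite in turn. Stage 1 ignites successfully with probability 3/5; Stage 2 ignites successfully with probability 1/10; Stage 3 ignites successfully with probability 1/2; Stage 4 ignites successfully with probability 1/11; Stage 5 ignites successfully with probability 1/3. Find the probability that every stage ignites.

1/1100

Multiplying along the chain,
P = 3/5 × 1/10 × 1/2 × 1/11 × 1/3 = 3/3300 = 1/1100.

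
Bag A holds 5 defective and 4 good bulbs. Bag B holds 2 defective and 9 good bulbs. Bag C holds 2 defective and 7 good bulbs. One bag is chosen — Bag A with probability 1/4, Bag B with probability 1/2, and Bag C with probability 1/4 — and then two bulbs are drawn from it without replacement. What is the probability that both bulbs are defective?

From Bag A: P(both defective) = (5/9)(4/8) = 5/18.
From Bag B: P(both defective) = (2/11)(1/10) = 1/55.
From Bag C: P(both defective) = (2/9)(1/8) = 1/36.
Total probability = (1/4)(5/18) + (1/2)(1/55) + (1/4)(1/36) = 677/7920.

677/7920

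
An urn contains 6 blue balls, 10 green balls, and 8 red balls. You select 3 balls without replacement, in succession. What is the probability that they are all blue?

P(all blue) = 6/24 × 5/23 × 4/22 = 120/12144 = 5/506.

5/506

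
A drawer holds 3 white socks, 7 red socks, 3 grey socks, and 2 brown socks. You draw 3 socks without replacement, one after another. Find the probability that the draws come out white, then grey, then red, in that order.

Multiply the probability of each draw given the previous ones:
P = 3/15 × 3/14 × 7/13 = 63/2730 = 3/130.

3/130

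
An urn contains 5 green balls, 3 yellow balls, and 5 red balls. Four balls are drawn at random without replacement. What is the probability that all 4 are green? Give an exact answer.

1/143

P(every draw is green) = 5/13 × 4/12 × 3/11 × 2/10 = 120/17160 = 1/143.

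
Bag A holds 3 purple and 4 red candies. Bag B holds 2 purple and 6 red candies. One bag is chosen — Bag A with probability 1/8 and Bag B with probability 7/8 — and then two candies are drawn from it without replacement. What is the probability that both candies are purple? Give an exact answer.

11/224

From Bag A: P(both purple) = (3/7)(2/6) = 1/7.
From Bag B: P(both purple) = (2/8)(1/7) = 1/28.
Total probability = (1/8)(1/7) + (7/8)(1/28) = 11/224.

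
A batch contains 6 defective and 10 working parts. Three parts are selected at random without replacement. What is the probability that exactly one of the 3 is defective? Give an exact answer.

27/56

One ordering (defective drawn first) has probability 6/16 × 10/15 × 9/14 = 540/3360 = 9/56.
There are C(3,1) = 3 such orderings, each equally likely, so P = 3 × 9/56 = 27/56.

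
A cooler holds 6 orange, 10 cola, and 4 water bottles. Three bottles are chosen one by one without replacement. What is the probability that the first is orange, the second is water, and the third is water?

Chain rule:
P = 6/20 × 4/19 × 3/18 = 72/6840 = 1/95.

1/95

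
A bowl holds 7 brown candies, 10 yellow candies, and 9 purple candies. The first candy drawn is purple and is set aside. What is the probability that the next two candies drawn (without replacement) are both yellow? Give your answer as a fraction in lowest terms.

With the first candy removed, 10 yellow remain out of 25.
P = 10/25 × 9/24 = 90/600 = 3/20.

3/20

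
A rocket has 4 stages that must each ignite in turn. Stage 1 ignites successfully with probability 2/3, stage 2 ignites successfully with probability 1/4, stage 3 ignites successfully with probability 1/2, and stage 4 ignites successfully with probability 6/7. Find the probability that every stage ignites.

1/14

Multiplying along the chain,
P = 2/3 × 1/4 × 1/2 × 6/7 = 12/168 = 1/14.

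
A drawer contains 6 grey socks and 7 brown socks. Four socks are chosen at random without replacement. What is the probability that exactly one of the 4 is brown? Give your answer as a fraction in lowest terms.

28/143

One ordering (brown drawn first) has probability 7/13 × 6/12 × 5/11 × 4/10 = 840/17160 = 7/143.
There are C(4,1) = 4 such orderings, each equally likely, so P = 4 × 7/143 = 28/143.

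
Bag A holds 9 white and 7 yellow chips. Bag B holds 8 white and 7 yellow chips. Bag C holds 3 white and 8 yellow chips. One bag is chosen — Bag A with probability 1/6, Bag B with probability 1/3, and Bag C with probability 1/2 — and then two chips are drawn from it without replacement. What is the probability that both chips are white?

From Bag A: P(both white) = (9/16)(8/15) = 3/10.
From Bag B: P(both white) = (8/15)(7/14) = 4/15.
From Bag C: P(both white) = (3/11)(2/10) = 3/55.
Total probability = (1/6)(3/10) + (1/3)(4/15) + (1/2)(3/55) = 329/1980.

329/1980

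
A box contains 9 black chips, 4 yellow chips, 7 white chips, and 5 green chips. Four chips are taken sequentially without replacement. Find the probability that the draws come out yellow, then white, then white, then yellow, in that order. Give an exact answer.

21/12650

Each draw changes the counts, so multiply the conditional probabilities along the sequence:
P = 4/25 × 7/24 × 6/23 × 3/22 = 504/303600 = 21/12650.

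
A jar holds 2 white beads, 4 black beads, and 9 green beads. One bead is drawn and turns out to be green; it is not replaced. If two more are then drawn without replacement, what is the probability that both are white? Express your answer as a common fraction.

1/91

With the first bead removed, 2 white remain out of 14.
P = 2/14 × 1/13 = 2/182 = 1/91.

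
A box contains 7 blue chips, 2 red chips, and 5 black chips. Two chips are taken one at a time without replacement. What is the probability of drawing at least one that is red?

25/91

P(no red) = 12/14 × 11/13 = 132/182 = 66/91.
P(at least one) = 1 − 66/91 = 25/91.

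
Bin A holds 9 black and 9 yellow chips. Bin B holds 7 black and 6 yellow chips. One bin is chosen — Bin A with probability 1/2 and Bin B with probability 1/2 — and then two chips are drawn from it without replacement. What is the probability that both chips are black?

223/884

From Bin A: P(both black) = (9/18)(8/17) = 4/17.
From Bin B: P(both black) = (7/13)(6/12) = 7/26.
Total probability = (1/2)(4/17) + (1/2)(7/26) = 223/884.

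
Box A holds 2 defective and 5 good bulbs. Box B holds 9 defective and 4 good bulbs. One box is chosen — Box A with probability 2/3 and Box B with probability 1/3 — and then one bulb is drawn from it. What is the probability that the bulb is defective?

From Box A: P(defective) = 2/7.
From Box B: P(defective) = 9/13.
Total probability = (2/3)(2/7) + (1/3)(9/13) = 115/273.

115/273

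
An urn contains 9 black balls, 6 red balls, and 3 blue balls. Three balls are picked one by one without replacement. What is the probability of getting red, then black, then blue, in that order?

Each draw changes the counts, so multiply the conditional probabilities along the sequence:
P = 6/18 × 9/17 × 3/16 = 162/4896 = 9/272.

9/272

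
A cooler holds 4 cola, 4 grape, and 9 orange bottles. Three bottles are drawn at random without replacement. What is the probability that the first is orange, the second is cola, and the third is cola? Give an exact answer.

9/340

Multiply the probability of each draw given the previous ones:
P = 9/17 × 4/16 × 3/15 = 108/4080 = 9/340.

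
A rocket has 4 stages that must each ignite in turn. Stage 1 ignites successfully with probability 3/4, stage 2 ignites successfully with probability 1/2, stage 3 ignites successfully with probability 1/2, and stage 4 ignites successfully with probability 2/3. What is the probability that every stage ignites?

Multiplying along the chain,
P = 3/4 × 1/2 × 1/2 × 2/3 = 6/48 = 1/8.

1/8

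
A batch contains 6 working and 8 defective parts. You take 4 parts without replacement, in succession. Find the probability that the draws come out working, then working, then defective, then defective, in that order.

Each draw changes the counts, so multiply the conditional probabilities along the sequence:
P = 6/14 × 5/13 × 8/12 × 7/11 = 1680/24024 = 10/143.

10/143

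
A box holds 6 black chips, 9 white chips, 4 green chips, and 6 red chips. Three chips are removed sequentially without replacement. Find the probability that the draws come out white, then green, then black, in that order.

Multiply the probability of each draw given the previous ones:
P = 9/25 × 4/24 × 6/23 = 216/13800 = 9/575.

9/575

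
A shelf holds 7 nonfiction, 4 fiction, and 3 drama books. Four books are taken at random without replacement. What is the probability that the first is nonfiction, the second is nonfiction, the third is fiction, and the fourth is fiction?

3/143

Each draw changes the counts, so multiply the conditional probabilities along the sequence:
P = 7/14 × 6/13 × 4/12 × 3/11 = 504/24024 = 3/143.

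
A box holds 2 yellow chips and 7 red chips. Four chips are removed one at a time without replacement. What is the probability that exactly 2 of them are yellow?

1/6

One ordering (yellow drawn first) has probability 2/9 × 1/8 × 7/7 × 6/6 = 84/3024 = 1/36.
There are C(4,2) = 6 such orderings, each equally likely, so P = 6 × 1/36 = 1/6.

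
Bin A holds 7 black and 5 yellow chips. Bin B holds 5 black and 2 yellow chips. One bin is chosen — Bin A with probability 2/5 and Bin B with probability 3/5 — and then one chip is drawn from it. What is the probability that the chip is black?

139/210

From Bin A: P(black) = 7/12.
From Bin B: P(black) = 5/7.
Total probability = (2/5)(7/12) + (3/5)(5/7) = 139/210.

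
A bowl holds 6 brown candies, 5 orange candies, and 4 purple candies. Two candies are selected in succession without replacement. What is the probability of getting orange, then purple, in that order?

Chain rule:
P = 5/15 × 4/14 = 20/210 = 2/21.

2/21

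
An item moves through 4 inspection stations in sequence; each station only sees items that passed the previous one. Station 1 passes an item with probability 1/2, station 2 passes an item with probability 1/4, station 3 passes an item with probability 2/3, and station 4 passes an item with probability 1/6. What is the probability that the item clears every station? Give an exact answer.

1/72

Multiplying along the chain,
P = 1/2 × 1/4 × 2/3 × 1/6 = 2/144 = 1/72.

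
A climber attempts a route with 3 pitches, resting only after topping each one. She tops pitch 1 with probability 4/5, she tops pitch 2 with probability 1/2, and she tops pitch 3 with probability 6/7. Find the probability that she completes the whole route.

12/35

Multiplying along the chain,
P = 4/5 × 1/2 × 6/7 = 24/70 = 12/35.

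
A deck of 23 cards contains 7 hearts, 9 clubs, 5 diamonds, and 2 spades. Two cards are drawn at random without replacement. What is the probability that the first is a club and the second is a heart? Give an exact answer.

63/506

Multiply the probability of each draw given the previous ones:
P = 9/23 × 7/22 = 63/506.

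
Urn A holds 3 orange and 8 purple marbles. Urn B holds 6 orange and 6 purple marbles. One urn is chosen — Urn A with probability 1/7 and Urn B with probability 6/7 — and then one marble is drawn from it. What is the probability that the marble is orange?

From Urn A: P(orange) = 3/11.
From Urn B: P(orange) = 6/12.
Total probability = (1/7)(3/11) + (6/7)(6/12) = 36/77.

36/77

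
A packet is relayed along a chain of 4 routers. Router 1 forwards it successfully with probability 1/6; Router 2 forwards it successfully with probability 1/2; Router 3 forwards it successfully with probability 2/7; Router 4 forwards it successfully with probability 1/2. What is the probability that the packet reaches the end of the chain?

The events are sequential, so multiply the conditional probabilities:
P = 1/6 × 1/2 × 2/7 × 1/2 = 2/168 = 1/84.

1/84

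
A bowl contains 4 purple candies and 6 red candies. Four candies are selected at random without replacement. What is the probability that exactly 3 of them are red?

8/21

One ordering (red drawn first) has probability 6/10 × 5/9 × 4/8 × 4/7 = 480/5040 = 2/21.
There are C(4,3) = 4 such orderings, each equally likely, so P = 4 × 2/21 = 8/21.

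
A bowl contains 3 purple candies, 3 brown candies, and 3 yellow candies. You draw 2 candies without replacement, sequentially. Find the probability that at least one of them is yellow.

P(no yellow) = 6/9 × 5/8 = 30/72 = 5/12.
P(at least one) = 1 − 5/12 = 7/12.

7/12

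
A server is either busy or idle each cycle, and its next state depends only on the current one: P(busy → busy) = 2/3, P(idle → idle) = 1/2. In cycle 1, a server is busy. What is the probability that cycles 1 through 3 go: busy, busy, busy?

4/9

Cycle 1 is given. For each transition, use the conditional probability from the current state:
P(busy | busy) = 2/3; P(busy | busy) = 2/3.
P = 2/3 × 2/3 = 4/9.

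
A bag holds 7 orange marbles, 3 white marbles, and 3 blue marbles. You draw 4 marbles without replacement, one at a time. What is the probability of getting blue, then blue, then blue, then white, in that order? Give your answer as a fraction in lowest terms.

3/2860

Each draw changes the counts, so multiply the conditional probabilities along the sequence:
P = 3/13 × 2/12 × 1/11 × 3/10 = 18/17160 = 3/2860.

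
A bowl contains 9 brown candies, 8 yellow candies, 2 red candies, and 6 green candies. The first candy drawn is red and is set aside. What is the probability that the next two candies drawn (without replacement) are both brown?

3/23

With the first candy removed, 9 brown remain out of 24.
P = 9/24 × 8/23 = 72/552 = 3/23.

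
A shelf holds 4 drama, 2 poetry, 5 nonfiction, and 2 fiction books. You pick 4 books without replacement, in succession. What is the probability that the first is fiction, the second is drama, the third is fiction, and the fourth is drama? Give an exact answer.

Chain rule:
P = 2/13 × 4/12 × 1/11 × 3/10 = 24/17160 = 1/715.

1/715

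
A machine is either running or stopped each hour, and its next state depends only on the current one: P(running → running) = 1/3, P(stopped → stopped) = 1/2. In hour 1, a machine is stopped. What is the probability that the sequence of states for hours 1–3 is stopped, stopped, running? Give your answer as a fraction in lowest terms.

1/4

Hour 1 is given. For each transition, use the conditional probability from the current state:
P(stopped | stopped) = 1/2; P(running | stopped) = 1/2.
P = 1/2 × 1/2 = 1/4.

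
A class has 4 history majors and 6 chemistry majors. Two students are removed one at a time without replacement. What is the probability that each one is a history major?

P(all history majors) = 4/10 × 3/9 = 12/90 = 2/15.

2/15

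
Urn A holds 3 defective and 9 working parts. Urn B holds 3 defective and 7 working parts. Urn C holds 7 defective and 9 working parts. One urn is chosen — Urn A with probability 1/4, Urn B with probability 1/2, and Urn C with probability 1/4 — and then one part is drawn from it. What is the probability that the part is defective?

103/320

From Urn A: P(defective) = 3/12.
From Urn B: P(defective) = 3/10.
From Urn C: P(defective) = 7/16.
Total probability = (1/4)(3/12) + (1/2)(3/10) + (1/4)(7/16) = 103/320.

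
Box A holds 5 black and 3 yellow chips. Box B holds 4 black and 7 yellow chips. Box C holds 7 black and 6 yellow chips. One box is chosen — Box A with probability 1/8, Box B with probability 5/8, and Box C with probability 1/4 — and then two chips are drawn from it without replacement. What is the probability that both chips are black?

From Box A: P(both black) = (5/8)(4/7) = 5/14.
From Box B: P(both black) = (4/11)(3/10) = 6/55.
From Box C: P(both black) = (7/13)(6/12) = 7/26.
Total probability = (1/8)(5/14) + (5/8)(6/55) + (1/4)(7/26) = 2885/16016.

2885/16016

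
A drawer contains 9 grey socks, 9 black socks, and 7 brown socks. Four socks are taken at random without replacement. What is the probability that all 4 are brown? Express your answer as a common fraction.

P(all brown) = 7/25 × 6/24 × 5/23 × 4/22 = 840/303600 = 7/2530.

7/2530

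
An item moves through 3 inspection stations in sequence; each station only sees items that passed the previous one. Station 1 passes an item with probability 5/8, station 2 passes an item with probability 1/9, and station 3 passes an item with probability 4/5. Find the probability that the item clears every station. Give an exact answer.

Each stage is reached only if all earlier stages succeed, so
P = 5/8 × 1/9 × 4/5 = 20/360 = 1/18.

1/18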